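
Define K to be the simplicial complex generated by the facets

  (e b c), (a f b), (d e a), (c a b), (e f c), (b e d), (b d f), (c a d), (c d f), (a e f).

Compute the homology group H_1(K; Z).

H_1 = Z/2Z.

Take the total order a < b < c < d < e < f on the vertex set. Then K (dimension 2) consists of the simplices:

  0-simplices (6): a, b, c, d, e, f
  1-simplices (15): ab, ac, ad, ae, af, bc, bd, be, bf, cd, ce, cf, de, df, ef
  2-simplices (10): abc, abf, acd, ade, aef, bce, bde, bdf, cdf, cef

so the chain groups are C_0 ≅ Z^6, C_1 ≅ Z^15, C_2 ≅ Z^10.

∂_1: C_1 → C_0 sends each edge [p,q] (with p < q) to q − p.
As a 6×15 matrix over Z this has rank 5, with invariant factors (1,1,1,1,1).

∂_2: C_2 → C_1 acts by ∂[p,q,r] = [q,r] − [p,r] + [p,q]. For instance
  ∂abc = bc − ac + ab,
  ∂bdf = df − bf + bd.
As a 15×10 matrix over Z this has rank 10, with invariant factors (1,1,1,1,1,1,1,1,1,2).

From H_k ≅ ker(∂_k) / im(∂_{k+1}) we obtain:

  H_1: rank ker ∂_1 − rank ∂_2 = (15 − 5) − 10 = 0, and ∂_2 has invariant factor 2 > 1, so H_1 ≅ Z/2Z.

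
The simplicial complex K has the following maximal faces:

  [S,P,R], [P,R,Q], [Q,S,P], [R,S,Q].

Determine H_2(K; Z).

We work with the vertex ordering P < Q < R < S. The simplices of K, each written with vertices in increasing order, are:

  0-simplices (4): P, Q, R, S
  1-simplices (6): PQ, PR, PS, QR, QS, RS
  2-simplices (4): PQR, PQS, PRS, QRS

giving chain groups C_0 ≅ Z^4, C_1 ≅ Z^6, C_2 ≅ Z^4.

Boundary ∂_1: C_1 → C_0 maps an edge to its endpoints' difference, ∂[p,q] = q − p. For instance
  ∂PR = R − P.
As a 4×6 matrix over Z this has rank 3, with invariant factors (1,1,1).

∂_2: C_2 → C_1 acts by ∂[p,q,r] = [q,r] − [p,r] + [p,q]. For instance
  ∂QRS = RS − QS + QR,
  ∂PRS = RS − PS + PR.
This gives a 6×4 integer matrix of rank 3; reducing to Smith normal form yields diagonal entries (1,1,1).

Computing H_k = (kernel of ∂_k) / (image of ∂_{k+1}):

  H_2: rank ker ∂_2 − rank ∂_3 = (4 − 3) − 0 = 1, and there is no ∂_3, so H_2 = Z.

(K is a triangulation of the 2-sphere S^2.)

H_2 = Z.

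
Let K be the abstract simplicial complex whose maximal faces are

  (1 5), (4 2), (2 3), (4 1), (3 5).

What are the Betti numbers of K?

K has 5 vertices, 5 edges.
rank ∂_0 = 0, rank ∂_1 = 4 ⇒ b_0 = 5 − 0 − 4 = 1; all invariant factors of ∂_1 are 1 so no torsion. So H_0 ≅ Z.
rank ∂_1 = 4, rank ∂_2 = 0 ⇒ b_1 = 5 − 4 − 0 = 1. So H_1 ≅ Z.

b_0 = 1, b_1 = 1.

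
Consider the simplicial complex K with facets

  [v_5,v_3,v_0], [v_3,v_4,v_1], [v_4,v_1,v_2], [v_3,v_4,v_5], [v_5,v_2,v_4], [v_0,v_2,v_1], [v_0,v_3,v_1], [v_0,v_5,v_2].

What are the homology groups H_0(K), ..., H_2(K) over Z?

H_0 = Z,  H_1 = 0,  H_2 = Z.

We work with the vertex ordering v_0 < v_1 < v_2 < v_3 < v_4 < v_5. The simplices of K, each written with vertices in increasing order, are:

  0-simplices (6): [v_0], [v_1], [v_2], [v_3], [v_4], [v_5]
  1-simplices (12): [v_0,v_1], [v_0,v_2], [v_0,v_3], [v_0,v_5], [v_1,v_2], [v_1,v_3], [v_1,v_4], [v_2,v_4], [v_2,v_5], [v_3,v_4], [v_3,v_5], [v_4,v_5]
  2-simplices (8): [v_0,v_1,v_2], [v_0,v_1,v_3], [v_0,v_2,v_5], [v_0,v_3,v_5], [v_1,v_2,v_4], [v_1,v_3,v_4], [v_2,v_4,v_5], [v_3,v_4,v_5]

so the chain groups are C_0 ≅ Z^6, C_1 ≅ Z^12, C_2 ≅ Z^8.

Boundary ∂_1: C_1 → C_0 sends each edge [p,q] (with p < q) to q − p. For instance
  ∂[v_3,v_5] = [v_5] − [v_3].
The resulting 6×12 matrix has rank 5, and its Smith normal form has invariant factors (1,1,1,1,1).

Boundary ∂_2: C_2 → C_1 maps a triangle to the signed sum of its edges. For instance
  ∂[v_2,v_4,v_5] = [v_4,v_5] − [v_2,v_5] + [v_2,v_4],
  ∂[v_0,v_2,v_5] = [v_2,v_5] − [v_0,v_5] + [v_0,v_2].
The resulting 12×8 matrix has rank 7, and its Smith normal form has invariant factors (1,1,1,1,1,1,1).

From H_k ≅ ker(∂_k) / im(∂_{k+1}) we obtain:

  H_0: rank C_0 − rank ∂_1 = 6 − 5 = 1, and the invariant factors of ∂_1 are all 1, so H_0 = Z.
  H_1: rank ker ∂_1 − rank ∂_2 = (12 − 5) − 7 = 0, and the invariant factors of ∂_2 are all 1, so H_1 = 0.
  H_2: rank ker ∂_2 − rank ∂_3 = (8 − 7) − 0 = 1, and there is no ∂_3, so H_2 = Z.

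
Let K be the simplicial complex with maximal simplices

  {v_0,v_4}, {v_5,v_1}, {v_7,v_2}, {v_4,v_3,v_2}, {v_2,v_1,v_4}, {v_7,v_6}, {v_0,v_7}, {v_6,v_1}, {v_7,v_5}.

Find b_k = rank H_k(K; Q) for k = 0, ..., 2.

We work with the vertex ordering v_0 < v_1 < v_2 < v_3 < v_4 < v_5 < v_6 < v_7. The simplices of K, each written with vertices in increasing order, are:

  0-simplices (8): [v_0], [v_1], [v_2], [v_3], [v_4], [v_5], [v_6], [v_7]
  1-simplices (12): [v_0,v_4], [v_0,v_7], [v_1,v_2], [v_1,v_4], [v_1,v_5], [v_1,v_6], [v_2,v_3], [v_2,v_4], [v_2,v_7], [v_3,v_4], [v_5,v_7], [v_6,v_7]
  2-simplices (2): [v_1,v_2,v_4], [v_2,v_3,v_4]

Hence C_0 ≅ Z^8, C_1 ≅ Z^12, C_2 ≅ Z^2.

∂_1: C_1 → C_0 is given by ∂[p,q] = [q] − [p]. For instance
  ∂[v_1,v_5] = [v_5] − [v_1].
The resulting 8×12 matrix has rank 7, and its Smith normal form has invariant factors (1,1,1,1,1,1,1).

Boundary ∂_2: C_2 → C_1 sends each 2-simplex [p,q,r] to [q,r] − [p,r] + [p,q]. For instance
  ∂[v_2,v_3,v_4] = [v_3,v_4] − [v_2,v_4] + [v_2,v_3],
  ∂[v_1,v_2,v_4] = [v_2,v_4] − [v_1,v_4] + [v_1,v_2].
This gives a 12×2 integer matrix of rank 2; reducing to Smith normal form yields diagonal entries (1,1).

Now H_k = ker ∂_k / im ∂_{k+1}, so:

  H_0: rank C_0 − rank ∂_1 = 8 − 7 = 1, and the invariant factors of ∂_1 are all 1, so H_0 ≅ Z.
  H_1: rank ker ∂_1 − rank ∂_2 = (12 − 7) − 2 = 3, and the invariant factors of ∂_2 are all 1, so H_1 ≅ Z^3.
  H_2: rank ker ∂_2 − rank ∂_3 = (2 − 2) − 0 = 0, and there is no ∂_3, so H_2 ≅ 0.

Hence the Betti numbers are b_0 = 1, b_1 = 3, b_2 = 0.

b_0 = 1, b_1 = 3, b_2 = 0.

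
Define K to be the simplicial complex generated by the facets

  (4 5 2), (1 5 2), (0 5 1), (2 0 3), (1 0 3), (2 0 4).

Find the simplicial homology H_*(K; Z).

H_0 ≅ Z,  H_1 ≅ Z,  H_2 = 0.

We work with the vertex ordering 0 < 1 < 2 < 3 < 4 < 5. The simplices of K, each written with vertices in increasing order, are:

  0-simplices (6): [0], [1], [2], [3], [4], [5]
  1-simplices (12): [0,1], [0,2], [0,3], [0,4], [0,5], [1,2], [1,3], [1,5], [2,3], [2,4], [2,5], [4,5]
  2-simplices (6): [0,1,3], [0,1,5], [0,2,3], [0,2,4], [1,2,5], [2,4,5]

so the chain groups are C_0 ≅ Z^6, C_1 ≅ Z^12, C_2 ≅ Z^6.

The boundary map ∂_1: C_1 → C_0 sends each edge [p,q] (with p < q) to q − p.
The 6×12 boundary matrix has rank 5 and Smith normal form diag(1,1,1,1,1).

Boundary ∂_2: C_2 → C_1 maps a triangle to the signed sum of its edges. For instance
  ∂[0,1,5] = [1,5] − [0,5] + [0,1],
  ∂[0,2,3] = [2,3] − [0,3] + [0,2].
As a 12×6 matrix over Z this has rank 6, with invariant factors (1,1,1,1,1,1).

Reading off H_k = ker ∂_k / im ∂_{k+1}:

  H_0: rank C_0 − rank ∂_1 = 6 − 5 = 1, and the invariant factors of ∂_1 are all 1, so H_0 ≅ Z.
  H_1: rank ker ∂_1 − rank ∂_2 = (12 − 5) − 6 = 1, and the invariant factors of ∂_2 are all 1, so H_1 ≅ Z.
  H_2: rank ker ∂_2 − rank ∂_3 = (6 − 6) − 0 = 0, and there is no ∂_3, so H_2 ≅ 0.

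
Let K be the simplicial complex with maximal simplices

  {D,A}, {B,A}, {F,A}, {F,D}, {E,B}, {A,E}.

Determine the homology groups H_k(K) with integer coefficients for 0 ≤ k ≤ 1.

We work with the vertex ordering A < B < D < E < F. The simplices of K, each written with vertices in increasing order, are:

  0-simplices (5): A, B, D, E, F
  1-simplices (6): AB, AD, AE, AF, BE, DF

giving chain groups C_0 ≅ Z^5, C_1 ≅ Z^6.

∂_1: C_1 → C_0 sends each edge [p,q] (with p < q) to q − p.
The 5×6 boundary matrix has rank 4 and Smith normal form diag(1,1,1,1).

Now H_k = ker ∂_k / im ∂_{k+1}, so:

  H_0: rank C_0 − rank ∂_1 = 5 − 4 = 1, and the invariant factors of ∂_1 are all 1, so H_0 ≅ Z.
  H_1: rank ker ∂_1 − rank ∂_2 = (6 − 4) − 0 = 2, and there is no ∂_2, so H_1 ≅ Z^2.

H_0 ≅ Z,  H_1 ≅ Z^2.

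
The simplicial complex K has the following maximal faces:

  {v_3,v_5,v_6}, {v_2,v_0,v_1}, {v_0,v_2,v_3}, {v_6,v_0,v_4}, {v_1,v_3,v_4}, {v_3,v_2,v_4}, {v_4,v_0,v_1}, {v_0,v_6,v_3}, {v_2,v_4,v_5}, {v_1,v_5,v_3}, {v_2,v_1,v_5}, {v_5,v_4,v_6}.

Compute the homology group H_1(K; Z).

H_1 = Z/2.

Take the total order v_0 < v_1 < v_2 < v_3 < v_4 < v_5 < v_6 on the vertex set. Then K (dimension 2) consists of the simplices:

  0-simplices (7): [v_0], [v_1], [v_2], [v_3], [v_4], [v_5], [v_6]
  1-simplices (18): (18 of them)
  2-simplices (12): (12 of them)

so the chain groups are C_0 ≅ Z^7, C_1 ≅ Z^18, C_2 ≅ Z^12.

The boundary map ∂_1: C_1 → C_0 is given by ∂[p,q] = [q] − [p]. For instance
  ∂[v_1,v_4] = [v_4] − [v_1].
As a 7×18 matrix over Z this has rank 6, with invariant factors (1,1,1,1,1,1).

Boundary ∂_2: C_2 → C_1 sends each 2-simplex [p,q,r] to [q,r] − [p,r] + [p,q]. For instance
  ∂[v_1,v_3,v_4] = [v_3,v_4] − [v_1,v_4] + [v_1,v_3],
  ∂[v_3,v_5,v_6] = [v_5,v_6] − [v_3,v_6] + [v_3,v_5].
This gives a 18×12 integer matrix of rank 12; reducing to Smith normal form yields diagonal entries (1,1,1,1,1,1,1,1,1,1,1,2).

Now H_k = ker ∂_k / im ∂_{k+1}, so:

  H_1: rank ker ∂_1 − rank ∂_2 = (18 − 6) − 12 = 0, and ∂_2 has invariant factor 2 > 1, so H_1 ≅ Z/2.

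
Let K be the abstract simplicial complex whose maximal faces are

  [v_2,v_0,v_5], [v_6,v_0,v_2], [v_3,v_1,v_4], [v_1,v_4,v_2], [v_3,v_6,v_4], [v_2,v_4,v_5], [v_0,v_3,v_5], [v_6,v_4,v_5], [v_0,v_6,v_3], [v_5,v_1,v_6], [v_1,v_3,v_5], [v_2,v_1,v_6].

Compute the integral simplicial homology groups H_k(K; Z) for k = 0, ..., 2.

H_0 ≅ Z,  H_1 ≅ Z/2,  H_2 = 0.

Order the vertices as v_0 < v_1 < v_2 < v_3 < v_4 < v_5 < v_6. Listing each simplex with vertices in this order, K has dimension 2 with simplices:

  0-simplices (7): [v_0], [v_1], [v_2], [v_3], [v_4], [v_5], [v_6]
  1-simplices (18): (18 of them)
  2-simplices (12): (12 of them)

giving chain groups C_0 ≅ Z^7, C_1 ≅ Z^18, C_2 ≅ Z^12.

The boundary map ∂_1: C_1 → C_0 maps an edge to its endpoints' difference, ∂[p,q] = q − p. For instance
  ∂[v_4,v_5] = [v_5] − [v_4].
As a 7×18 matrix over Z this has rank 6, with invariant factors (1,1,1,1,1,1).

∂_2: C_2 → C_1 sends each 2-simplex [p,q,r] to [q,r] − [p,r] + [p,q]. For instance
  ∂[v_0,v_2,v_6] = [v_2,v_6] − [v_0,v_6] + [v_0,v_2],
  ∂[v_0,v_3,v_6] = [v_3,v_6] − [v_0,v_6] + [v_0,v_3].
The resulting 18×12 matrix has rank 12, and its Smith normal form has invariant factors (1,1,1,1,1,1,1,1,1,1,1,2).

From H_k ≅ ker(∂_k) / im(∂_{k+1}) we obtain:

  H_0: rank C_0 − rank ∂_1 = 7 − 6 = 1, and the invariant factors of ∂_1 are all 1, so H_0 ≅ Z.
  H_1: rank ker ∂_1 − rank ∂_2 = (18 − 6) − 12 = 0, and ∂_2 has invariant factor 2 > 1, so H_1 ≅ Z/2.
  H_2: rank ker ∂_2 − rank ∂_3 = (12 − 12) − 0 = 0, and there is no ∂_3, so H_2 ≅ 0.

As a check, the Euler characteristic is 7 − 18 + 12 = 1, which agrees with 1 − 0 + 0 = 1.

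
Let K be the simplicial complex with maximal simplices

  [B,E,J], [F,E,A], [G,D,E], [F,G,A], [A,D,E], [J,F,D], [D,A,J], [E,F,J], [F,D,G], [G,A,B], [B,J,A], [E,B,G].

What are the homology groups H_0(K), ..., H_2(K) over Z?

H_0 = Z,  H_1 = Z/2Z,  H_2 = 0.

Order the vertices as A < B < D < E < F < G < J. Listing each simplex with vertices in this order, K has dimension 2 with simplices:

  0-simplices (7): A, B, D, E, F, G, J
  1-simplices (18): AB, AD, AE, AF, AG, AJ, BE, BG, BJ, DE, DF, DG, DJ, EF, EG, EJ, FG, FJ
  2-simplices (12): ABG, ABJ, ADE, ADJ, AEF, AFG, BEG, BEJ, DEG, DFG, DFJ, EFJ

so the chain groups are C_0 ≅ Z^7, C_1 ≅ Z^18, C_2 ≅ Z^12.

Boundary ∂_1: C_1 → C_0 is given by ∂[p,q] = [q] − [p]. For instance
  ∂AE = E − A.
This gives a 7×18 integer matrix of rank 6; reducing to Smith normal form yields diagonal entries (1,1,1,1,1,1).

Boundary ∂_2: C_2 → C_1 sends each 2-simplex [p,q,r] to [q,r] − [p,r] + [p,q]. For instance
  ∂DEG = EG − DG + DE,
  ∂ABG = BG − AG + AB.
This gives a 18×12 integer matrix of rank 12; reducing to Smith normal form yields diagonal entries (1,1,1,1,1,1,1,1,1,1,1,2).

Computing H_k = (kernel of ∂_k) / (image of ∂_{k+1}):

  H_0: rank C_0 − rank ∂_1 = 7 − 6 = 1, and the invariant factors of ∂_1 are all 1, so H_0 ≅ Z.
  H_1: rank ker ∂_1 − rank ∂_2 = (18 − 6) − 12 = 0, and ∂_2 has invariant factor 2 > 1, so H_1 ≅ Z/2Z.
  H_2: rank ker ∂_2 − rank ∂_3 = (12 − 12) − 0 = 0, and there is no ∂_3, so H_2 ≅ 0.

As a check, the Euler characteristic is 7 − 18 + 12 = 1, which agrees with 1 − 0 + 0 = 1.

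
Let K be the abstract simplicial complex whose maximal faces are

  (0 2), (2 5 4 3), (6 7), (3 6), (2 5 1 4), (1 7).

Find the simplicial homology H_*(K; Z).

We work with the vertex ordering 0 < 1 < 2 < 3 < 4 < 5 < 6 < 7. The simplices of K, each written with vertices in increasing order, are:

  0-simplices (8): [0], [1], [2], [3], [4], [5], [6], [7]
  1-simplices (13): [0,2], [1,2], [1,4], [1,5], [1,7], [2,3], [2,4], [2,5], [3,4], [3,5], [3,6], [4,5], [6,7]
  2-simplices (7): [1,2,4], [1,2,5], [1,4,5], [2,3,4], [2,3,5], [2,4,5], [3,4,5]
  3-simplices (2): [1,2,4,5], [2,3,4,5]

giving chain groups C_0 ≅ Z^8, C_1 ≅ Z^13, C_2 ≅ Z^7, C_3 ≅ Z^2.

The boundary map ∂_1: C_1 → C_0 sends each edge [p,q] (with p < q) to q − p. For instance
  ∂[1,4] = [4] − [1].
The resulting 8×13 matrix has rank 7, and its Smith normal form has invariant factors (1,1,1,1,1,1,1).

Boundary ∂_2: C_2 → C_1 sends each 2-simplex [p,q,r] to [q,r] − [p,r] + [p,q]. For instance
  ∂[2,3,5] = [3,5] − [2,5] + [2,3],
  ∂[1,4,5] = [4,5] − [1,5] + [1,4].
The 13×7 boundary matrix has rank 5 and Smith normal form diag(1,1,1,1,1).

Boundary ∂_3: C_3 → C_2 sends each 3-simplex σ to the alternating sum Σ_i (−1)^i (σ with its i-th vertex removed). For instance
  ∂[2,3,4,5] = [3,4,5] − [2,4,5] + [2,3,5] − [2,3,4],
  ∂[1,2,4,5] = [2,4,5] − [1,4,5] + [1,2,5] − [1,2,4].
The 7×2 boundary matrix has rank 2 and Smith normal form diag(1,1).

From H_k ≅ ker(∂_k) / im(∂_{k+1}) we obtain:

  H_0: rank C_0 − rank ∂_1 = 8 − 7 = 1, and the invariant factors of ∂_1 are all 1, so H_0 = Z.
  H_1: rank ker ∂_1 − rank ∂_2 = (13 − 7) − 5 = 1, and the invariant factors of ∂_2 are all 1, so H_1 = Z.
  H_2: rank ker ∂_2 − rank ∂_3 = (7 − 5) − 2 = 0, and the invariant factors of ∂_3 are all 1, so H_2 = 0.
  H_3: rank ker ∂_3 − rank ∂_4 = (2 − 2) − 0 = 0, and there is no ∂_4, so H_3 = 0.

H_0 = Z,  H_1 = Z,  H_2 = 0,  H_3 = 0.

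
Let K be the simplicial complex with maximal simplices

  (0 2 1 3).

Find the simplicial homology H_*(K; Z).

H_0 = Z,  H_1 = 0,  H_2 = 0,  H_3 = 0.

Order the vertices as 0 < 1 < 2 < 3. Listing each simplex with vertices in this order, K has dimension 3 with simplices:

  0-simplices (4): [0], [1], [2], [3]
  1-simplices (6): [0,1], [0,2], [0,3], [1,2], [1,3], [2,3]
  2-simplices (4): [0,1,2], [0,1,3], [0,2,3], [1,2,3]
  3-simplices (1): [0,1,2,3]

giving chain groups C_0 ≅ Z^4, C_1 ≅ Z^6, C_2 ≅ Z^4, C_3 ≅ Z^1.

The boundary map ∂_1: C_1 → C_0 sends each edge [p,q] (with p < q) to q − p. For instance
  ∂[0,1] = [1] − [0].
As a 4×6 matrix over Z this has rank 3, with invariant factors (1,1,1).

∂_2: C_2 → C_1 maps a triangle to the signed sum of its edges. For instance
  ∂[0,1,3] = [1,3] − [0,3] + [0,1],
  ∂[1,2,3] = [2,3] − [1,3] + [1,2].
This gives a 6×4 integer matrix of rank 3; reducing to Smith normal form yields diagonal entries (1,1,1).

∂_3: C_3 → C_2 sends each 3-simplex σ to the alternating sum Σ_i (−1)^i (σ with its i-th vertex removed). For instance
  ∂[0,1,2,3] = [1,2,3] − [0,2,3] + [0,1,3] − [0,1,2].
This gives a 4×1 integer matrix of rank 1; reducing to Smith normal form yields diagonal entries (1).

Computing H_k = (kernel of ∂_k) / (image of ∂_{k+1}):

  H_0: rank C_0 − rank ∂_1 = 4 − 3 = 1, and the invariant factors of ∂_1 are all 1, so H_0 = Z.
  H_1: rank ker ∂_1 − rank ∂_2 = (6 − 3) − 3 = 0, and the invariant factors of ∂_2 are all 1, so H_1 = 0.
  H_2: rank ker ∂_2 − rank ∂_3 = (4 − 3) − 1 = 0, and the invariant factors of ∂_3 are all 1, so H_2 = 0.
  H_3: rank ker ∂_3 − rank ∂_4 = (1 − 1) − 0 = 0, and there is no ∂_4, so H_3 = 0.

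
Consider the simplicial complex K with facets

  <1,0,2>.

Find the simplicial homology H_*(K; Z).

H_0 ≅ Z,  H_1 = 0,  H_2 = 0.

Order the vertices as 0 < 1 < 2. Listing each simplex with vertices in this order, K has dimension 2 with simplices:

  0-simplices (3): [0], [1], [2]
  1-simplices (3): [0,1], [0,2], [1,2]
  2-simplices (1): [0,1,2]

Hence C_0 ≅ Z^3, C_1 ≅ Z^3, C_2 ≅ Z^1.

∂_1: C_1 → C_0 sends each edge [p,q] (with p < q) to q − p.
This gives a 3×3 integer matrix of rank 2; reducing to Smith normal form yields diagonal entries (1,1).

The boundary map ∂_2: C_2 → C_1 acts by ∂[p,q,r] = [q,r] − [p,r] + [p,q]. For instance
  ∂[0,1,2] = [1,2] − [0,2] + [0,1].
As a 3×1 matrix over Z this has rank 1, with invariant factors (1).

Computing H_k = (kernel of ∂_k) / (image of ∂_{k+1}):

  H_0: rank C_0 − rank ∂_1 = 3 − 2 = 1, and the invariant factors of ∂_1 are all 1, so H_0 = Z.
  H_1: rank ker ∂_1 − rank ∂_2 = (3 − 2) − 1 = 0, and the invariant factors of ∂_2 are all 1, so H_1 = 0.
  H_2: rank ker ∂_2 − rank ∂_3 = (1 − 1) − 0 = 0, and there is no ∂_3, so H_2 = 0.

(K is a triangulation of the 2-simplex.)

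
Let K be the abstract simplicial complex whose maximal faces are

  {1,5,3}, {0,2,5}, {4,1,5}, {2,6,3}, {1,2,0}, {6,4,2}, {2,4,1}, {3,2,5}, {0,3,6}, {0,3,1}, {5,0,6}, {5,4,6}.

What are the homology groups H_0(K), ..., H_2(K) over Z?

Take the total order 0 < 1 < 2 < 3 < 4 < 5 < 6 on the vertex set. Then K (dimension 2) consists of the simplices:

  0-simplices (7): [0], [1], [2], [3], [4], [5], [6]
  1-simplices (18): [0,1], [0,2], [0,3], [0,5], [0,6], [1,2], [1,3], [1,4], [1,5], [2,3], [2,4], [2,5], [2,6], [3,5], [3,6], [4,5], [4,6], [5,6]
  2-simplices (12): [0,1,2], [0,1,3], [0,2,5], [0,3,6], [0,5,6], [1,2,4], [1,3,5], [1,4,5], [2,3,5], [2,3,6], [2,4,6], [4,5,6]

Hence C_0 ≅ Z^7, C_1 ≅ Z^18, C_2 ≅ Z^12.

Boundary ∂_1: C_1 → C_0 maps an edge to its endpoints' difference, ∂[p,q] = q − p. For instance
  ∂[1,5] = [5] − [1].
The resulting 7×18 matrix has rank 6, and its Smith normal form has invariant factors (1,1,1,1,1,1).

∂_2: C_2 → C_1 acts by ∂[p,q,r] = [q,r] − [p,r] + [p,q]. For instance
  ∂[4,5,6] = [5,6] − [4,6] + [4,5],
  ∂[0,2,5] = [2,5] − [0,5] + [0,2].
This gives a 18×12 integer matrix of rank 12; reducing to Smith normal form yields diagonal entries (1,1,1,1,1,1,1,1,1,1,1,2).

Reading off H_k = ker ∂_k / im ∂_{k+1}:

  H_0: rank C_0 − rank ∂_1 = 7 − 6 = 1, and the invariant factors of ∂_1 are all 1, so H_0 = Z.
  H_1: rank ker ∂_1 − rank ∂_2 = (18 − 6) − 12 = 0, and ∂_2 has invariant factor 2 > 1, so H_1 = Z/2Z.
  H_2: rank ker ∂_2 − rank ∂_3 = (12 − 12) − 0 = 0, and there is no ∂_3, so H_2 = 0.

H_0 = Z,  H_1 = Z/2Z,  H_2 = 0.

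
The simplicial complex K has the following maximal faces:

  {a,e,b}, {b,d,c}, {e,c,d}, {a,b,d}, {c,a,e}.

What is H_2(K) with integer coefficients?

H_2 = 0.

Take the total order a < b < c < d < e on the vertex set. Then K (dimension 2) consists of the simplices:

  0-simplices (5): a, b, c, d, e
  1-simplices (10): ab, ac, ad, ae, bc, bd, be, cd, ce, de
  2-simplices (5): abd, abe, ace, bcd, cde

giving chain groups C_0 ≅ Z^5, C_1 ≅ Z^10, C_2 ≅ Z^5.

The boundary map ∂_1: C_1 → C_0 sends each edge [p,q] (with p < q) to q − p.
This gives a 5×10 integer matrix of rank 4; reducing to Smith normal form yields diagonal entries (1,1,1,1).

Boundary ∂_2: C_2 → C_1 maps a triangle to the signed sum of its edges. For instance
  ∂bcd = cd − bd + bc,
  ∂abd = bd − ad + ab.
The resulting 10×5 matrix has rank 5, and its Smith normal form has invariant factors (1,1,1,1,1).

Reading off H_k = ker ∂_k / im ∂_{k+1}:

  H_2: rank ker ∂_2 − rank ∂_3 = (5 − 5) − 0 = 0, and there is no ∂_3, so H_2 ≅ 0.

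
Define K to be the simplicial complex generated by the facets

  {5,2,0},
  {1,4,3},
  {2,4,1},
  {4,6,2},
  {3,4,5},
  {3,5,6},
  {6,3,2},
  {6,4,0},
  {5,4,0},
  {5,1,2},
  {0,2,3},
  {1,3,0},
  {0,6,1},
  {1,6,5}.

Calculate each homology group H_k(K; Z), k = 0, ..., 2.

Order the vertices as 0 < 1 < 2 < 3 < 4 < 5 < 6. Listing each simplex with vertices in this order, K has dimension 2 with simplices:

  0-simplices (7): [0], [1], [2], [3], [4], [5], [6]
  1-simplices (21): [0,1], [0,2], [0,3], [0,4], [0,5], [0,6], [1,2], [1,3], [1,4], [1,5], [1,6], [2,3], [2,4], [2,5], [2,6], [3,4], [3,5], [3,6], [4,5], [4,6], [5,6]
  2-simplices (14): [0,1,3], [0,1,6], [0,2,3], [0,2,5], [0,4,5], [0,4,6], [1,2,4], [1,2,5], [1,3,4], [1,5,6], [2,3,6], [2,4,6], [3,4,5], [3,5,6]

giving chain groups C_0 ≅ Z^7, C_1 ≅ Z^21, C_2 ≅ Z^14.

Boundary ∂_1: C_1 → C_0 sends each edge [p,q] (with p < q) to q − p. For instance
  ∂[3,6] = [6] − [3].
This gives a 7×21 integer matrix of rank 6; reducing to Smith normal form yields diagonal entries (1,1,1,1,1,1).

∂_2: C_2 → C_1 sends each 2-simplex [p,q,r] to [q,r] − [p,r] + [p,q]. For instance
  ∂[1,3,4] = [3,4] − [1,4] + [1,3],
  ∂[2,4,6] = [4,6] − [2,6] + [2,4].
The resulting 21×14 matrix has rank 13, and its Smith normal form has invariant factors (1,1,1,1,1,1,1,1,1,1,1,1,1).

From H_k ≅ ker(∂_k) / im(∂_{k+1}) we obtain:

  H_0: rank C_0 − rank ∂_1 = 7 − 6 = 1, and the invariant factors of ∂_1 are all 1, so H_0 = Z.
  H_1: rank ker ∂_1 − rank ∂_2 = (21 − 6) − 13 = 2, and the invariant factors of ∂_2 are all 1, so H_1 = Z^2.
  H_2: rank ker ∂_2 − rank ∂_3 = (14 − 13) − 0 = 1, and there is no ∂_3, so H_2 = Z.

(K is a triangulation of the torus T^2.)

H_0 = Z,  H_1 = Z^2,  H_2 = Z.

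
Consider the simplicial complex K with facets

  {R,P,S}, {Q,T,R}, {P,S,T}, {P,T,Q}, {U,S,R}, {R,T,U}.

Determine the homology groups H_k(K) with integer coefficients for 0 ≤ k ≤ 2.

Order the vertices as P < Q < R < S < T < U. Listing each simplex with vertices in this order, K has dimension 2 with simplices:

  0-simplices (6): P, Q, R, S, T, U
  1-simplices (12): PQ, PR, PS, PT, QR, QT, RS, RT, RU, ST, SU, TU
  2-simplices (6): PQT, PRS, PST, QRT, RSU, RTU

so the chain groups are C_0 ≅ Z^6, C_1 ≅ Z^12, C_2 ≅ Z^6.

The boundary map ∂_1: C_1 → C_0 sends each edge [p,q] (with p < q) to q − p.
The 6×12 boundary matrix has rank 5 and Smith normal form diag(1,1,1,1,1).

Boundary ∂_2: C_2 → C_1 acts by ∂[p,q,r] = [q,r] − [p,r] + [p,q]. For instance
  ∂PQT = QT − PT + PQ,
  ∂QRT = RT − QT + QR.
The resulting 12×6 matrix has rank 6, and its Smith normal form has invariant factors (1,1,1,1,1,1).

Computing H_k = (kernel of ∂_k) / (image of ∂_{k+1}):

  H_0: rank C_0 − rank ∂_1 = 6 − 5 = 1, and the invariant factors of ∂_1 are all 1, so H_0 = Z.
  H_1: rank ker ∂_1 − rank ∂_2 = (12 − 5) − 6 = 1, and the invariant factors of ∂_2 are all 1, so H_1 = Z.
  H_2: rank ker ∂_2 − rank ∂_3 = (6 − 6) − 0 = 0, and there is no ∂_3, so H_2 = 0.

As a check, the Euler characteristic is 6 − 12 + 6 = 0, which agrees with 1 − 1 + 0 = 0.
(K is a triangulation of the cylinder S^1 x I.)

H_0 = Z,  H_1 = Z,  H_2 = 0.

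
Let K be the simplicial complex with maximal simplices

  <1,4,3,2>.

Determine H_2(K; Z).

K has 4 vertices, 6 edges, 4 triangles, 1 3-simplex.
rank ∂_2 = 3, rank ∂_3 = 1 ⇒ b_2 = 4 − 3 − 1 = 0; all invariant factors of ∂_3 are 1 so no torsion. So H_2 = 0.

H_2 = 0.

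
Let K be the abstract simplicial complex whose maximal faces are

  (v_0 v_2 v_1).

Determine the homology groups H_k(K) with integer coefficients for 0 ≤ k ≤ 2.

H_0 ≅ Z,  H_1 = 0,  H_2 = 0.

Order the vertices as v_0 < v_1 < v_2. Listing each simplex with vertices in this order, K has dimension 2 with simplices:

  0-simplices (3): [v_0], [v_1], [v_2]
  1-simplices (3): [v_0,v_1], [v_0,v_2], [v_1,v_2]
  2-simplices (1): [v_0,v_1,v_2]

so the chain groups are C_0 ≅ Z^3, C_1 ≅ Z^3, C_2 ≅ Z^1.

Boundary ∂_1: C_1 → C_0 sends each edge [p,q] (with p < q) to q − p. For instance
  ∂[v_0,v_2] = [v_2] − [v_0].
The resulting 3×3 matrix has rank 2, and its Smith normal form has invariant factors (1,1).

Boundary ∂_2: C_2 → C_1 sends each 2-simplex [p,q,r] to [q,r] − [p,r] + [p,q]. For instance
  ∂[v_0,v_1,v_2] = [v_1,v_2] − [v_0,v_2] + [v_0,v_1].
This gives a 3×1 integer matrix of rank 1; reducing to Smith normal form yields diagonal entries (1).

From H_k ≅ ker(∂_k) / im(∂_{k+1}) we obtain:

  H_0: rank C_0 − rank ∂_1 = 3 − 2 = 1, and the invariant factors of ∂_1 are all 1, so H_0 = Z.
  H_1: rank ker ∂_1 − rank ∂_2 = (3 − 2) − 1 = 0, and the invariant factors of ∂_2 are all 1, so H_1 = 0.
  H_2: rank ker ∂_2 − rank ∂_3 = (1 − 1) − 0 = 0, and there is no ∂_3, so H_2 = 0.

As a check, the Euler characteristic is 3 − 3 + 1 = 1, which agrees with 1 − 0 + 0 = 1.
(K is a triangulation of the 2-simplex.)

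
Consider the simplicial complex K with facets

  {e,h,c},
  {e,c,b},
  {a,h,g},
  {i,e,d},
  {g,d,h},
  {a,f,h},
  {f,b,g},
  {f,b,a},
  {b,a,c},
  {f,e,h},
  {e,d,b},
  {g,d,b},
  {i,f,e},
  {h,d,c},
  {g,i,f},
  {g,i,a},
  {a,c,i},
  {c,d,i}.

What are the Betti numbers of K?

b_0 = 1, b_1 = 1, b_2 = 0.

Take the total order a < b < c < d < e < f < g < h < i on the vertex set. Then K (dimension 2) consists of the simplices:

  0-simplices (9): a, b, c, d, e, f, g, h, i
  1-simplices (27): ab, ac, af, ag, ah, ai, bc, bd, be, bf, bg, cd, ce, ch, ci, de, dg, dh, di, ef, eh, ei, fg, fh, fi, gh, gi
  2-simplices (18): abc, abf, aci, afh, agh, agi, bce, bde, bdg, bfg, cdh, cdi, ceh, dei, dgh, efh, efi, fgi

giving chain groups C_0 ≅ Z^9, C_1 ≅ Z^27, C_2 ≅ Z^18.

The boundary map ∂_1: C_1 → C_0 sends each edge [p,q] (with p < q) to q − p. For instance
  ∂cd = d − c.
This gives a 9×27 integer matrix of rank 8; reducing to Smith normal form yields diagonal entries (1,1,1,1,1,1,1,1).

The boundary map ∂_2: C_2 → C_1 acts by ∂[p,q,r] = [q,r] − [p,r] + [p,q]. For instance
  ∂dgh = gh − dh + dg,
  ∂ceh = eh − ch + ce.
The resulting 27×18 matrix has rank 18, and its Smith normal form has invariant factors (1,1,1,1,1,1,1,1,1,1,1,1,1,1,1,1,1,2).

From H_k ≅ ker(∂_k) / im(∂_{k+1}) we obtain:

  H_0: rank C_0 − rank ∂_1 = 9 − 8 = 1, and the invariant factors of ∂_1 are all 1, so H_0 ≅ Z.
  H_1: rank ker ∂_1 − rank ∂_2 = (27 − 8) − 18 = 1, and ∂_2 has invariant factor 2 > 1, so H_1 ≅ Z ⊕ Z/2.
  H_2: rank ker ∂_2 − rank ∂_3 = (18 − 18) − 0 = 0, and there is no ∂_3, so H_2 ≅ 0.

(K is a triangulation of the Klein bottle.)

Hence the Betti numbers are b_0 = 1, b_1 = 1, b_2 = 0.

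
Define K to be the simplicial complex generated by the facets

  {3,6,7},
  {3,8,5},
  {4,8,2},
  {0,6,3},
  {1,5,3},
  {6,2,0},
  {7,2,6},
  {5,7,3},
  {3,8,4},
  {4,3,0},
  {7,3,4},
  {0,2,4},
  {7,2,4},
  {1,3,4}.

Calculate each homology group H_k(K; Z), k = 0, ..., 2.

K has 9 vertices, 21 edges, 14 triangles.
rank ∂_0 = 0, rank ∂_1 = 8 ⇒ b_0 = 9 − 0 − 8 = 1; all invariant factors of ∂_1 are 1 so no torsion. So H_0 ≅ Z.
rank ∂_1 = 8, rank ∂_2 = 13 ⇒ b_1 = 21 − 8 − 13 = 0; all invariant factors of ∂_2 are 1 so no torsion. So H_1 ≅ 0.
rank ∂_2 = 13, rank ∂_3 = 0 ⇒ b_2 = 14 − 13 − 0 = 1. So H_2 ≅ Z.

H_0 = Z,  H_1 = 0,  H_2 = Z.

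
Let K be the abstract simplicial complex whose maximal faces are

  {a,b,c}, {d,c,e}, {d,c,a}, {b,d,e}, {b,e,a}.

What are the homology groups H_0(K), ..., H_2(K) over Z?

H_0 ≅ Z,  H_1 ≅ Z,  H_2 = 0.

We work with the vertex ordering a < b < c < d < e. The simplices of K, each written with vertices in increasing order, are:

  0-simplices (5): a, b, c, d, e
  1-simplices (10): ab, ac, ad, ae, bc, bd, be, cd, ce, de
  2-simplices (5): abc, abe, acd, bde, cde

so the chain groups are C_0 ≅ Z^5, C_1 ≅ Z^10, C_2 ≅ Z^5.

Boundary ∂_1: C_1 → C_0 sends each edge [p,q] (with p < q) to q − p. For instance
  ∂ac = c − a.
The 5×10 boundary matrix has rank 4 and Smith normal form diag(1,1,1,1).

Boundary ∂_2: C_2 → C_1 maps a triangle to the signed sum of its edges. For instance
  ∂bde = de − be + bd,
  ∂abc = bc − ac + ab.
As a 10×5 matrix over Z this has rank 5, with invariant factors (1,1,1,1,1).

Reading off H_k = ker ∂_k / im ∂_{k+1}:

  H_0: rank C_0 − rank ∂_1 = 5 − 4 = 1, and the invariant factors of ∂_1 are all 1, so H_0 ≅ Z.
  H_1: rank ker ∂_1 − rank ∂_2 = (10 − 4) − 5 = 1, and the invariant factors of ∂_2 are all 1, so H_1 ≅ Z.
  H_2: rank ker ∂_2 − rank ∂_3 = (5 − 5) − 0 = 0, and there is no ∂_3, so H_2 ≅ 0.

As a check, the Euler characteristic is 5 − 10 + 5 = 0, which agrees with 1 − 1 + 0 = 0.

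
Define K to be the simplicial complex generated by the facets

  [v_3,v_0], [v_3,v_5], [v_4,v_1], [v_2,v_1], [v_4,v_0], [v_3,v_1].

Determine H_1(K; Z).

Take the total order v_0 < v_1 < v_2 < v_3 < v_4 < v_5 on the vertex set. Then K (dimension 1) consists of the simplices:

  0-simplices (6): [v_0], [v_1], [v_2], [v_3], [v_4], [v_5]
  1-simplices (6): [v_0,v_3], [v_0,v_4], [v_1,v_2], [v_1,v_3], [v_1,v_4], [v_3,v_5]

so the chain groups are C_0 ≅ Z^6, C_1 ≅ Z^6.

∂_1: C_1 → C_0 is given by ∂[p,q] = [q] − [p]. For instance
  ∂[v_1,v_4] = [v_4] − [v_1].
As a 6×6 matrix over Z this has rank 5, with invariant factors (1,1,1,1,1).

From H_k ≅ ker(∂_k) / im(∂_{k+1}) we obtain:

  H_1: rank ker ∂_1 − rank ∂_2 = (6 − 5) − 0 = 1, and there is no ∂_2, so H_1 = Z.

H_1 ≅ Z.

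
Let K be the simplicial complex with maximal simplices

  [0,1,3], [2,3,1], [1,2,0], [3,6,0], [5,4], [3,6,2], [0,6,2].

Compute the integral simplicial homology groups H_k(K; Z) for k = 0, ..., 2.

Take the total order 0 < 1 < 2 < 3 < 4 < 5 < 6 on the vertex set. Then K (dimension 2) consists of the simplices:

  0-simplices (7): [0], [1], [2], [3], [4], [5], [6]
  1-simplices (10): [0,1], [0,2], [0,3], [0,6], [1,2], [1,3], [2,3], [2,6], [3,6], [4,5]
  2-simplices (6): [0,1,2], [0,1,3], [0,2,6], [0,3,6], [1,2,3], [2,3,6]

Hence C_0 ≅ Z^7, C_1 ≅ Z^10, C_2 ≅ Z^6.

Boundary ∂_1: C_1 → C_0 is given by ∂[p,q] = [q] − [p]. For instance
  ∂[0,1] = [1] − [0].
This gives a 7×10 integer matrix of rank 5; reducing to Smith normal form yields diagonal entries (1,1,1,1,1).

∂_2: C_2 → C_1 sends each 2-simplex [p,q,r] to [q,r] − [p,r] + [p,q]. For instance
  ∂[2,3,6] = [3,6] − [2,6] + [2,3],
  ∂[0,2,6] = [2,6] − [0,6] + [0,2].
This gives a 10×6 integer matrix of rank 5; reducing to Smith normal form yields diagonal entries (1,1,1,1,1).

Reading off H_k = ker ∂_k / im ∂_{k+1}:

  H_0: rank C_0 − rank ∂_1 = 7 − 5 = 2, and the invariant factors of ∂_1 are all 1, so H_0 = Z^2.
  H_1: rank ker ∂_1 − rank ∂_2 = (10 − 5) − 5 = 0, and the invariant factors of ∂_2 are all 1, so H_1 = 0.
  H_2: rank ker ∂_2 − rank ∂_3 = (6 − 5) − 0 = 1, and there is no ∂_3, so H_2 = Z.

H_0 = Z^2,  H_1 = 0,  H_2 = Z.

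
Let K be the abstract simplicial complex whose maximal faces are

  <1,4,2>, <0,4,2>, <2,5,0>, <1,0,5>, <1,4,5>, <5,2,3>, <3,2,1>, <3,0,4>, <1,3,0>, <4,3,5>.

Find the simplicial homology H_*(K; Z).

Fix the vertex order 0 < 1 < 2 < 3 < 4 < 5 and write every simplex with vertices in increasing order. Then dim K = 2 and the simplices of K are:

  0-simplices (6): [0], [1], [2], [3], [4], [5]
  1-simplices (15): [0,1], [0,2], [0,3], [0,4], [0,5], [1,2], [1,3], [1,4], [1,5], [2,3], [2,4], [2,5], [3,4], [3,5], [4,5]
  2-simplices (10): [0,1,3], [0,1,5], [0,2,4], [0,2,5], [0,3,4], [1,2,3], [1,2,4], [1,4,5], [2,3,5], [3,4,5]

giving chain groups C_0 ≅ Z^6, C_1 ≅ Z^15, C_2 ≅ Z^10.

Boundary ∂_1: C_1 → C_0 maps an edge to its endpoints' difference, ∂[p,q] = q − p.
This gives a 6×15 integer matrix of rank 5; reducing to Smith normal form yields diagonal entries (1,1,1,1,1).

∂_2: C_2 → C_1 acts by ∂[p,q,r] = [q,r] − [p,r] + [p,q]. For instance
  ∂[0,2,4] = [2,4] − [0,4] + [0,2],
  ∂[2,3,5] = [3,5] − [2,5] + [2,3].
As a 15×10 matrix over Z this has rank 10, with invariant factors (1,1,1,1,1,1,1,1,1,2).

From H_k ≅ ker(∂_k) / im(∂_{k+1}) we obtain:

  H_0: rank C_0 − rank ∂_1 = 6 − 5 = 1, and the invariant factors of ∂_1 are all 1, so H_0 ≅ Z.
  H_1: rank ker ∂_1 − rank ∂_2 = (15 − 5) − 10 = 0, and ∂_2 has invariant factor 2 > 1, so H_1 ≅ Z/2.
  H_2: rank ker ∂_2 − rank ∂_3 = (10 − 10) − 0 = 0, and there is no ∂_3, so H_2 ≅ 0.

As a check, the Euler characteristic is 6 − 15 + 10 = 1, which agrees with 1 − 0 + 0 = 1.
(K is a triangulation of the real projective plane RP^2.)

H_0 = Z,  H_1 = Z/2,  H_2 = 0.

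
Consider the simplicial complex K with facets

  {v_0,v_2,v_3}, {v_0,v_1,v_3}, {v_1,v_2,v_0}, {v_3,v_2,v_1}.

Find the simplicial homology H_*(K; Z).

Order the vertices as v_0 < v_1 < v_2 < v_3. Listing each simplex with vertices in this order, K has dimension 2 with simplices:

  0-simplices (4): [v_0], [v_1], [v_2], [v_3]
  1-simplices (6): [v_0,v_1], [v_0,v_2], [v_0,v_3], [v_1,v_2], [v_1,v_3], [v_2,v_3]
  2-simplices (4): [v_0,v_1,v_2], [v_0,v_1,v_3], [v_0,v_2,v_3], [v_1,v_2,v_3]

so the chain groups are C_0 ≅ Z^4, C_1 ≅ Z^6, C_2 ≅ Z^4.

The boundary map ∂_1: C_1 → C_0 maps an edge to its endpoints' difference, ∂[p,q] = q − p. For instance
  ∂[v_0,v_2] = [v_2] − [v_0].
The resulting 4×6 matrix has rank 3, and its Smith normal form has invariant factors (1,1,1).

The boundary map ∂_2: C_2 → C_1 sends each 2-simplex [p,q,r] to [q,r] − [p,r] + [p,q]. For instance
  ∂[v_0,v_1,v_3] = [v_1,v_3] − [v_0,v_3] + [v_0,v_1],
  ∂[v_0,v_2,v_3] = [v_2,v_3] − [v_0,v_3] + [v_0,v_2].
As a 6×4 matrix over Z this has rank 3, with invariant factors (1,1,1).

Reading off H_k = ker ∂_k / im ∂_{k+1}:

  H_0: rank C_0 − rank ∂_1 = 4 − 3 = 1, and the invariant factors of ∂_1 are all 1, so H_0 ≅ Z.
  H_1: rank ker ∂_1 − rank ∂_2 = (6 − 3) − 3 = 0, and the invariant factors of ∂_2 are all 1, so H_1 ≅ 0.
  H_2: rank ker ∂_2 − rank ∂_3 = (4 − 3) − 0 = 1, and there is no ∂_3, so H_2 ≅ Z.

As a check, the Euler characteristic is 4 − 6 + 4 = 2, which agrees with 1 − 0 + 1 = 2.

H_0 = Z,  H_1 = 0,  H_2 = Z.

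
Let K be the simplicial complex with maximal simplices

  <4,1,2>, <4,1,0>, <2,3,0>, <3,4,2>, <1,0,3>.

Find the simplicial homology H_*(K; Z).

H_0 = Z,  H_1 = Z,  H_2 = 0.

We work with the vertex ordering 0 < 1 < 2 < 3 < 4. The simplices of K, each written with vertices in increasing order, are:

  0-simplices (5): [0], [1], [2], [3], [4]
  1-simplices (10): [0,1], [0,2], [0,3], [0,4], [1,2], [1,3], [1,4], [2,3], [2,4], [3,4]
  2-simplices (5): [0,1,3], [0,1,4], [0,2,3], [1,2,4], [2,3,4]

giving chain groups C_0 ≅ Z^5, C_1 ≅ Z^10, C_2 ≅ Z^5.

∂_1: C_1 → C_0 maps an edge to its endpoints' difference, ∂[p,q] = q − p. For instance
  ∂[2,3] = [3] − [2].
The resulting 5×10 matrix has rank 4, and its Smith normal form has invariant factors (1,1,1,1).

∂_2: C_2 → C_1 sends each 2-simplex [p,q,r] to [q,r] − [p,r] + [p,q]. For instance
  ∂[0,1,4] = [1,4] − [0,4] + [0,1],
  ∂[2,3,4] = [3,4] − [2,4] + [2,3].
The 10×5 boundary matrix has rank 5 and Smith normal form diag(1,1,1,1,1).

From H_k ≅ ker(∂_k) / im(∂_{k+1}) we obtain:

  H_0: rank C_0 − rank ∂_1 = 5 − 4 = 1, and the invariant factors of ∂_1 are all 1, so H_0 ≅ Z.
  H_1: rank ker ∂_1 − rank ∂_2 = (10 − 4) − 5 = 1, and the invariant factors of ∂_2 are all 1, so H_1 ≅ Z.
  H_2: rank ker ∂_2 − rank ∂_3 = (5 − 5) − 0 = 0, and there is no ∂_3, so H_2 ≅ 0.

As a check, the Euler characteristic is 5 − 10 + 5 = 0, which agrees with 1 − 1 + 0 = 0.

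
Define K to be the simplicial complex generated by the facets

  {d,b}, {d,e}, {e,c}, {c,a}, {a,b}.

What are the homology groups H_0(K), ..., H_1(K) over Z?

H_0 ≅ Z,  H_1 ≅ Z.

We work with the vertex ordering a < b < c < d < e. The simplices of K, each written with vertices in increasing order, are:

  0-simplices (5): a, b, c, d, e
  1-simplices (5): ab, ac, bd, ce, de

so the chain groups are C_0 ≅ Z^5, C_1 ≅ Z^5.

Boundary ∂_1: C_1 → C_0 is given by ∂[p,q] = [q] − [p].
This gives a 5×5 integer matrix of rank 4; reducing to Smith normal form yields diagonal entries (1,1,1,1).

Now H_k = ker ∂_k / im ∂_{k+1}, so:

  H_0: rank C_0 − rank ∂_1 = 5 − 4 = 1, and the invariant factors of ∂_1 are all 1, so H_0 ≅ Z.
  H_1: rank ker ∂_1 − rank ∂_2 = (5 − 4) − 0 = 1, and there is no ∂_2, so H_1 ≅ Z.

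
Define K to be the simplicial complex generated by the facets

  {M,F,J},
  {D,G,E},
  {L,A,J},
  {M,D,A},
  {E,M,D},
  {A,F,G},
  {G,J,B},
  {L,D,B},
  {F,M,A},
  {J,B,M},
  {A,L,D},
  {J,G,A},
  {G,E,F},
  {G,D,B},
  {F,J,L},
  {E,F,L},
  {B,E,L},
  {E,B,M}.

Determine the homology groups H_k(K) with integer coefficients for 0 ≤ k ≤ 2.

Take the total order A < B < D < E < F < G < J < L < M on the vertex set. Then K (dimension 2) consists of the simplices:

  0-simplices (9): A, B, D, E, F, G, J, L, M
  1-simplices (27): AD, AF, AG, AJ, AL, AM, BD, BE, BG, BJ, BL, BM, DE, DG, DL, DM, EF, EG, EL, EM, FG, FJ, FL, FM, GJ, JL, JM
  2-simplices (18): ADL, ADM, AFG, AFM, AGJ, AJL, BDG, BDL, BEL, BEM, BGJ, BJM, DEG, DEM, EFG, EFL, FJL, FJM

so the chain groups are C_0 ≅ Z^9, C_1 ≅ Z^27, C_2 ≅ Z^18.

Boundary ∂_1: C_1 → C_0 maps an edge to its endpoints' difference, ∂[p,q] = q − p.
The 9×27 boundary matrix has rank 8 and Smith normal form diag(1,1,1,1,1,1,1,1).

∂_2: C_2 → C_1 maps a triangle to the signed sum of its edges. For instance
  ∂EFL = FL − EL + EF,
  ∂BGJ = GJ − BJ + BG.
The 27×18 boundary matrix has rank 18 and Smith normal form diag(1,1,1,1,1,1,1,1,1,1,1,1,1,1,1,1,1,2).

Reading off H_k = ker ∂_k / im ∂_{k+1}:

  H_0: rank C_0 − rank ∂_1 = 9 − 8 = 1, and the invariant factors of ∂_1 are all 1, so H_0 ≅ Z.
  H_1: rank ker ∂_1 − rank ∂_2 = (27 − 8) − 18 = 1, and ∂_2 has invariant factor 2 > 1, so H_1 ≅ Z ⊕ Z/2.
  H_2: rank ker ∂_2 − rank ∂_3 = (18 − 18) − 0 = 0, and there is no ∂_3, so H_2 ≅ 0.

H_0 ≅ Z,  H_1 ≅ Z ⊕ Z/2,  H_2 = 0.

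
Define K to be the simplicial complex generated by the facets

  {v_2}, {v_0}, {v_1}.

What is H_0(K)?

H_0 ≅ Z^3.

Fix the vertex order v_0 < v_1 < v_2 and write every simplex with vertices in increasing order. Then dim K = 0 and the simplices of K are:

  0-simplices (3): [v_0], [v_1], [v_2]

giving chain groups C_0 ≅ Z^3.

From H_k ≅ ker(∂_k) / im(∂_{k+1}) we obtain:

  H_0: rank C_0 − rank ∂_1 = 3 − 0 = 3, and there is no ∂_1, so H_0 = Z^3.

(K is a triangulation of a set of 3 points.)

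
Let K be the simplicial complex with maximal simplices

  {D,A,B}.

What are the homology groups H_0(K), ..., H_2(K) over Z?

Take the total order A < B < D on the vertex set. Then K (dimension 2) consists of the simplices:

  0-simplices (3): A, B, D
  1-simplices (3): AB, AD, BD
  2-simplices (1): ABD

so the chain groups are C_0 ≅ Z^3, C_1 ≅ Z^3, C_2 ≅ Z^1.

The boundary map ∂_1: C_1 → C_0 maps an edge to its endpoints' difference, ∂[p,q] = q − p. For instance
  ∂AD = D − A.
The 3×3 boundary matrix has rank 2 and Smith normal form diag(1,1).

The boundary map ∂_2: C_2 → C_1 maps a triangle to the signed sum of its edges. For instance
  ∂ABD = BD − AD + AB.
This gives a 3×1 integer matrix of rank 1; reducing to Smith normal form yields diagonal entries (1).

Now H_k = ker ∂_k / im ∂_{k+1}, so:

  H_0: rank C_0 − rank ∂_1 = 3 − 2 = 1, and the invariant factors of ∂_1 are all 1, so H_0 = Z.
  H_1: rank ker ∂_1 − rank ∂_2 = (3 − 2) − 1 = 0, and the invariant factors of ∂_2 are all 1, so H_1 = 0.
  H_2: rank ker ∂_2 − rank ∂_3 = (1 − 1) − 0 = 0, and there is no ∂_3, so H_2 = 0.

H_0 = Z,  H_1 = 0,  H_2 = 0.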